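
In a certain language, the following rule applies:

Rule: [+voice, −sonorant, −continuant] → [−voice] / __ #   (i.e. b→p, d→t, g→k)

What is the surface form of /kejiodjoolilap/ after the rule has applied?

kejiodjoolilap

No segment of /kejiodjoolilap/ meets the structural description of the rule, so the form surfaces unchanged.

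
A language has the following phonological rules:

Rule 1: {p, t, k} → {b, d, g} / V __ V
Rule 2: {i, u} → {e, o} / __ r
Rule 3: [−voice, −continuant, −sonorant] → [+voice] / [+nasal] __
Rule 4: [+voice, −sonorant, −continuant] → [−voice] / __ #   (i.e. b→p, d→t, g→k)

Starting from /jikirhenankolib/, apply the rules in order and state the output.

jigerhenangolip

Rule 1 (intervocalic voicing): /k/ is a voiceless stop between vowels /i/ and /i/, so it voices to [g]. /jikirhenankolib/ → jigirhenankolib.
Rule 2 (pre-rhotic lowering): /i/ is a high vowel immediately before /r/, so it lowers to [e]. /jigirhenankolib/ → jigerhenankolib.
Rule 3 (post-nasal voicing): /k/ is a voiceless stop immediately after the nasal /n/, so it voices to [g]. /jigerhenankolib/ → jigerhenangolib.
Rule 4 (final devoicing): /b/ is a voiced stop in word-final position, so it devoices to [p]. /jigerhenangolib/ → jigerhenangolip.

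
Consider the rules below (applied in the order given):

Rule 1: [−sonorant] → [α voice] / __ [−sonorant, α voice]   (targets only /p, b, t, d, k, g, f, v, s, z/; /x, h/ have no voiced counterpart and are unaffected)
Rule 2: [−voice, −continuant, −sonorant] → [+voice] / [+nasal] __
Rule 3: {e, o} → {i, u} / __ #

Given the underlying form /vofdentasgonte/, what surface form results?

Rule 1 (regressive voicing assimilation): /f/ precedes the voiced obstruent /d/, so it voices to [v] by assimilation. /s/ precedes the voiced obstruent /g/, so it voices to [z] by assimilation. /vofdentasgonte/ → vovdentazgonte.
Rule 2 (post-nasal voicing): /t/ is a voiceless stop immediately after the nasal /n/, so it voices to [d]. /t/ is a voiceless stop immediately after the nasal /n/, so it voices to [d]. /vovdentazgonte/ → vovdendazgonde.
Rule 3 (final vowel raising): /e/ is a mid vowel in word-final position, so it raises to [i]. /vovdendazgonde/ → vovdendazgondi.

vovdendazgondi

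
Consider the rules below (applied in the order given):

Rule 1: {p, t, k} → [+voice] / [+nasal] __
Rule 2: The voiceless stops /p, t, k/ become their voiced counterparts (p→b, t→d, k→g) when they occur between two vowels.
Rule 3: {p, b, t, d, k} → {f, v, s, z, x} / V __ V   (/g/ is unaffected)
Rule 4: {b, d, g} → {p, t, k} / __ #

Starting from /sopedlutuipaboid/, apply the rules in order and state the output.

Rule 1 (post-nasal voicing): no segment meets the environment; /sopedlutuipaboid/ is unchanged.
Rule 2 (intervocalic voicing): /p/ is a voiceless stop between vowels /o/ and /e/, so it voices to [b]. /t/ is a voiceless stop between vowels /u/ and /u/, so it voices to [d]. /p/ is a voiceless stop between vowels /i/ and /a/, so it voices to [b]. /sopedlutuipaboid/ → sobedluduibaboid.
Rule 3 (intervocalic spirantization): /b/ is a stop between vowels /o/ and /e/, so it spirantizes to the fricative [v]. /d/ is a stop between vowels /u/ and /u/, so it spirantizes to the fricative [z]. /b/ is a stop between vowels /i/ and /a/, so it spirantizes to the fricative [v]. /b/ is a stop between vowels /a/ and /o/, so it spirantizes to the fricative [v]. /sobedluduibaboid/ → sovedluzuivavoid.
Rule 4 (final devoicing): /d/ is a voiced stop in word-final position, so it devoices to [t]. /sovedluzuivavoid/ → sovedluzuivavoit.

sovedluzuivavoit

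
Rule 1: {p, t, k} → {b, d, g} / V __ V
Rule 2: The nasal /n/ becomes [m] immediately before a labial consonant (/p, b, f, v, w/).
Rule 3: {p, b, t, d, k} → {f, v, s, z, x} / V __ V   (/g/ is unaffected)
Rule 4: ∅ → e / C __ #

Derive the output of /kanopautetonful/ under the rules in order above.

kanovauzezomfule

Rule 1 (intervocalic voicing): /p/ is a voiceless stop between vowels /o/ and /a/, so it voices to [b]. /t/ is a voiceless stop between vowels /u/ and /e/, so it voices to [d]. /t/ is a voiceless stop between vowels /e/ and /o/, so it voices to [d]. /kanopautetonful/ → kanobaudedonful.
Rule 2 (nasal place assimilation): /n/ precedes the labial consonant /f/, so it assimilates in place to [m]. /kanobaudedonful/ → kanobaudedomful.
Rule 3 (intervocalic spirantization): /b/ is a stop between vowels /o/ and /a/, so it spirantizes to the fricative [v]. /d/ is a stop between vowels /u/ and /e/, so it spirantizes to the fricative [z]. /d/ is a stop between vowels /e/ and /o/, so it spirantizes to the fricative [z]. /kanobaudedomful/ → kanovauzezomful.
Rule 4 (final e-epenthesis): the form ends in the consonant /l/, so [e] is inserted word-finally. /kanovauzezomful/ → kanovauzezomfule.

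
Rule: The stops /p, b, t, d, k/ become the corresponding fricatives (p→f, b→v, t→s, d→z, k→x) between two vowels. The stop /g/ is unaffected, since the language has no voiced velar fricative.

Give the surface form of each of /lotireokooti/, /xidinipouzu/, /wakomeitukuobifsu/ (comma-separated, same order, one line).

losireoxoosi, xizinifouzu, waxomeisuxuovifsu

/lotireokooti/: /t/ is a stop between vowels /o/ and /i/, so it spirantizes to the fricative [s]. /k/ is a stop between vowels /o/ and /o/, so it spirantizes to the fricative [x]. /t/ is a stop between vowels /o/ and /i/, so it spirantizes to the fricative [s]. → [losireoxoosi].
/xidinipouzu/: /d/ is a stop between vowels /i/ and /i/, so it spirantizes to the fricative [z]. /p/ is a stop between vowels /i/ and /o/, so it spirantizes to the fricative [f]. → [xizinifouzu].
/wakomeitukuobifsu/: /k/ is a stop between vowels /a/ and /o/, so it spirantizes to the fricative [x]. /t/ is a stop between vowels /i/ and /u/, so it spirantizes to the fricative [s]. /k/ is a stop between vowels /u/ and /u/, so it spirantizes to the fricative [x]. /b/ is a stop between vowels /o/ and /i/, so it spirantizes to the fricative [v]. → [waxomeisuxuovifsu].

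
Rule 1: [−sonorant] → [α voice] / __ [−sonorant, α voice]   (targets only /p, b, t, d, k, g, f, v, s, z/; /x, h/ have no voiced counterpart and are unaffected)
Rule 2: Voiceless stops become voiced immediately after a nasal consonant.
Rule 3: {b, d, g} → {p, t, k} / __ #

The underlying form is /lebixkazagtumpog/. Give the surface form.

Rule 1 (regressive voicing assimilation): /g/ precedes the voiceless obstruent /t/, so it devoices to [k] by assimilation. /lebixkazagtumpog/ → lebixkazaktumpog.
Rule 2 (post-nasal voicing): /p/ is a voiceless stop immediately after the nasal /m/, so it voices to [b]. /lebixkazaktumpog/ → lebixkazaktumbog.
Rule 3 (final devoicing): /g/ is a voiced stop in word-final position, so it devoices to [k]. /lebixkazaktumbog/ → lebixkazaktumbok.

lebixkazaktumbok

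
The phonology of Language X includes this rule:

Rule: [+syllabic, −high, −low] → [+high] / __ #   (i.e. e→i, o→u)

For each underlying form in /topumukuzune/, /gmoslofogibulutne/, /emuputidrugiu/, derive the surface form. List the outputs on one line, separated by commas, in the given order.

topumukuzuni, gmoslofogibulutni, emuputidrugiu

/topumukuzune/: /e/ is a mid vowel in word-final position, so it raises to [i]. → [topumukuzuni].
/gmoslofogibulutne/: /e/ is a mid vowel in word-final position, so it raises to [i]. → [gmoslofogibulutni].
/emuputidrugiu/: the rule's environment is not met; surfaces unchanged as [emuputidrugiu].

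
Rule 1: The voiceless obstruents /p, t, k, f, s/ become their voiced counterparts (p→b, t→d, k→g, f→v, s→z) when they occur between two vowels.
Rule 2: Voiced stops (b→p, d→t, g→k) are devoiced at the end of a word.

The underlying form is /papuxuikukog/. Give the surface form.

Rule 1 (intervocalic voicing): /p/ is a voiceless obstruent between vowels /a/ and /u/, so it voices to [b]. /k/ is a voiceless obstruent between vowels /i/ and /u/, so it voices to [g]. /k/ is a voiceless obstruent between vowels /u/ and /o/, so it voices to [g]. /papuxuikukog/ → pabuxuigugog.
Rule 2 (final devoicing): /g/ is a voiced stop in word-final position, so it devoices to [k]. /pabuxuigugog/ → pabuxuigugok.

pabuxuigugok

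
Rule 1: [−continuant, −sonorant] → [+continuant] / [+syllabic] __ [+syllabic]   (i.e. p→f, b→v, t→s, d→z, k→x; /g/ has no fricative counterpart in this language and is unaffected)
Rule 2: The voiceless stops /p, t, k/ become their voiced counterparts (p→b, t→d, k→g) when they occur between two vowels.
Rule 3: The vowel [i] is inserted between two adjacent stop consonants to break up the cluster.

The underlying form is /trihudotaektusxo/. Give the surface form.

trihuzosaekitusxo

Rule 1 (intervocalic spirantization): /d/ is a stop between vowels /u/ and /o/, so it spirantizes to the fricative [z]. /t/ is a stop between vowels /o/ and /a/, so it spirantizes to the fricative [s]. /trihudotaektusxo/ → trihuzosaektusxo.
Rule 2 (intervocalic voicing): no segment meets the environment; /trihuzosaektusxo/ is unchanged.
Rule 3 (stop-cluster i-epenthesis): /k/ and /t/ form a stop–stop cluster, so [i] is inserted between them. /trihuzosaektusxo/ → trihuzosaekitusxo.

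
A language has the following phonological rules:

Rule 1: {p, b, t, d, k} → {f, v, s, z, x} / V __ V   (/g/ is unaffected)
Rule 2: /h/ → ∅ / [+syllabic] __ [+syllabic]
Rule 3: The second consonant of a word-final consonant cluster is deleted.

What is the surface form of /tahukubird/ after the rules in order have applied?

tauxuvir

Rule 1 (intervocalic spirantization): /k/ is a stop between vowels /u/ and /u/, so it spirantizes to the fricative [x]. /b/ is a stop between vowels /u/ and /i/, so it spirantizes to the fricative [v]. /tahukubird/ → tahuxuvird.
Rule 2 (intervocalic h-deletion): /h/ occurs between vowels /a/ and /u/, so it deletes. /tahuxuvird/ → tauxuvird.
Rule 3 (final cluster simplification): /d/ is the second consonant of a word-final cluster /rd/, so it deletes. /tauxuvird/ → tauxuvir.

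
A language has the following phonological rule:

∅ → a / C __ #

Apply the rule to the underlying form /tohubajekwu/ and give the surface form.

tohubajekwu

No segment of /tohubajekwu/ meets the structural description of the rule, so the form surfaces unchanged.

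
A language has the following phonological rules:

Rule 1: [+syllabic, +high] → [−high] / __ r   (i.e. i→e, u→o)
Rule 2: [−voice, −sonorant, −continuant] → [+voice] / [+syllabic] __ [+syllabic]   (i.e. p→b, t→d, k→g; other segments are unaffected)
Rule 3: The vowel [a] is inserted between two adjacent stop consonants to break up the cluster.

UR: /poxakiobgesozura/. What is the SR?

poxagiobagesozora

Rule 1 (pre-rhotic lowering): /u/ is a high vowel immediately before /r/, so it lowers to [o]. /poxakiobgesozura/ → poxakiobgesozora.
Rule 2 (intervocalic voicing): /k/ is a voiceless stop between vowels /a/ and /i/, so it voices to [g]. /poxakiobgesozora/ → poxagiobgesozora.
Rule 3 (stop-cluster a-epenthesis): /b/ and /g/ form a stop–stop cluster, so [a] is inserted between them. /poxagiobgesozora/ → poxagiobagesozora.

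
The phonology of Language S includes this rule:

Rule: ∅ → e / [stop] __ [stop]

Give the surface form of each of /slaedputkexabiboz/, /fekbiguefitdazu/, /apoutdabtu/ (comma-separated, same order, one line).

slaedeputekexabiboz, fekebiguefitedazu, apoutedabetu

/slaedputkexabiboz/: /d/ and /p/ form a stop–stop cluster, so [e] is inserted between them. /t/ and /k/ form a stop–stop cluster, so [e] is inserted between them. → [slaedeputekexabiboz].
/fekbiguefitdazu/: /k/ and /b/ form a stop–stop cluster, so [e] is inserted between them. /t/ and /d/ form a stop–stop cluster, so [e] is inserted between them. → [fekebiguefitedazu].
/apoutdabtu/: /t/ and /d/ form a stop–stop cluster, so [e] is inserted between them. /b/ and /t/ form a stop–stop cluster, so [e] is inserted between them. → [apoutedabetu].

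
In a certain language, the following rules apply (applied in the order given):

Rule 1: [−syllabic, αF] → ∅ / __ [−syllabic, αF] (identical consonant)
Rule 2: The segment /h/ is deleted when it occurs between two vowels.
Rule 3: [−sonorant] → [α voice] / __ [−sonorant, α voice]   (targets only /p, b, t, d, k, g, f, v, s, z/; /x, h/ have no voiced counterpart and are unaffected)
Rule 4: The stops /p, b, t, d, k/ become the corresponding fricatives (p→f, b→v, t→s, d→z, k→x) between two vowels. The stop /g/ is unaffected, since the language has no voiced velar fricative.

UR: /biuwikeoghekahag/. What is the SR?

Rule 1 (degemination): no segment meets the environment; /biuwikeoghekahag/ is unchanged.
Rule 2 (intervocalic h-deletion): /h/ occurs between vowels /a/ and /a/, so it deletes. /biuwikeoghekahag/ → biuwikeoghekaag.
Rule 3 (regressive voicing assimilation): /g/ precedes the voiceless obstruent /h/, so it devoices to [k] by assimilation. /biuwikeoghekaag/ → biuwikeokhekaag.
Rule 4 (intervocalic spirantization): /k/ is a stop between vowels /i/ and /e/, so it spirantizes to the fricative [x]. /k/ is a stop between vowels /e/ and /a/, so it spirantizes to the fricative [x]. /biuwikeokhekaag/ → biuwixeokhexaag.

biuwixeokhexaag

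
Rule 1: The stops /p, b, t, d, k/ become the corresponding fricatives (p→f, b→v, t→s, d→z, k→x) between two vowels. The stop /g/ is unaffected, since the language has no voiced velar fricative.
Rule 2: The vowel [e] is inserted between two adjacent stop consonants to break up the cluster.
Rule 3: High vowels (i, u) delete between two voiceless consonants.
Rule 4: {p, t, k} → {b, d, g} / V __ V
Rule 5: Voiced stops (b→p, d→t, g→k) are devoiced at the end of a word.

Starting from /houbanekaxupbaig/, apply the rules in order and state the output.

Rule 1 (intervocalic spirantization): /b/ is a stop between vowels /u/ and /a/, so it spirantizes to the fricative [v]. /k/ is a stop between vowels /e/ and /a/, so it spirantizes to the fricative [x]. /houbanekaxupbaig/ → houvanexaxupbaig.
Rule 2 (stop-cluster e-epenthesis): /p/ and /b/ form a stop–stop cluster, so [e] is inserted between them. /houvanexaxupbaig/ → houvanexaxupebaig.
Rule 3 (high vowel syncope): /u/ is a high vowel flanked by voiceless consonants /x/ and /p/, so it deletes. /houvanexaxupebaig/ → houvanexaxpebaig.
Rule 4 (intervocalic voicing): no segment meets the environment; /houvanexaxpebaig/ is unchanged.
Rule 5 (final devoicing): /g/ is a voiced stop in word-final position, so it devoices to [k]. /houvanexaxpebaig/ → houvanexaxpebaik.

houvanexaxpebaik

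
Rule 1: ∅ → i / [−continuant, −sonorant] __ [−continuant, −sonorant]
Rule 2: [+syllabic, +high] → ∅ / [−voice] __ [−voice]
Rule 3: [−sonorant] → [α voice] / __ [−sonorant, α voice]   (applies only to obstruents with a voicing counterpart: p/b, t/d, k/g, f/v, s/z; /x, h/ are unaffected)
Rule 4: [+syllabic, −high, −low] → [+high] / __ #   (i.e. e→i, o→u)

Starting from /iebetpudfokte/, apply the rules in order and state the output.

iebetputfokti

Rule 1 (stop-cluster i-epenthesis): /t/ and /p/ form a stop–stop cluster, so [i] is inserted between them. /k/ and /t/ form a stop–stop cluster, so [i] is inserted between them. /iebetpudfokte/ → iebetipudfokite.
Rule 2 (high vowel syncope): /i/ is a high vowel flanked by voiceless consonants /t/ and /p/, so it deletes. /i/ is a high vowel flanked by voiceless consonants /k/ and /t/, so it deletes. /iebetipudfokite/ → iebetpudfokte.
Rule 3 (regressive voicing assimilation): /d/ precedes the voiceless obstruent /f/, so it devoices to [t] by assimilation. /iebetpudfokte/ → iebetputfokte.
Rule 4 (final vowel raising): /e/ is a mid vowel in word-final position, so it raises to [i]. /iebetputfokte/ → iebetputfokti.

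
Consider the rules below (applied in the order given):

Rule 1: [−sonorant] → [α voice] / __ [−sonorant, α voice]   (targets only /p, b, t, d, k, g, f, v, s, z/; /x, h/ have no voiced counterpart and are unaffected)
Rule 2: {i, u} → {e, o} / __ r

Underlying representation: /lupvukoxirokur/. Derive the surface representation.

lubvukoxerokor

Rule 1 (regressive voicing assimilation): /p/ precedes the voiced obstruent /v/, so it voices to [b] by assimilation. /lupvukoxirokur/ → lubvukoxirokur.
Rule 2 (pre-rhotic lowering): /i/ is a high vowel immediately before /r/, so it lowers to [e]. /u/ is a high vowel immediately before /r/, so it lowers to [o]. /lubvukoxirokur/ → lubvukoxerokor.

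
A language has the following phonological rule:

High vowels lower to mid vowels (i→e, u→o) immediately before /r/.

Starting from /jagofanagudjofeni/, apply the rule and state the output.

jagofanagudjofeni

No segment of /jagofanagudjofeni/ meets the structural description of the rule, so the form surfaces unchanged.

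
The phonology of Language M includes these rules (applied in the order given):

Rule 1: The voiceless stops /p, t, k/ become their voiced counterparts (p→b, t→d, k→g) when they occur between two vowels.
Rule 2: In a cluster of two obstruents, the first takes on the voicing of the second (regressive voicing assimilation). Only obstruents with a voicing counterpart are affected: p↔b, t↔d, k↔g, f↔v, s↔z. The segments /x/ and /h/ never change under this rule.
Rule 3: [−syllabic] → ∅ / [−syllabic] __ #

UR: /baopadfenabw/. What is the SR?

baobatfenab

Rule 1 (intervocalic voicing): /p/ is a voiceless stop between vowels /o/ and /a/, so it voices to [b]. /baopadfenabw/ → baobadfenabw.
Rule 2 (regressive voicing assimilation): /d/ precedes the voiceless obstruent /f/, so it devoices to [t] by assimilation. /baobadfenabw/ → baobatfenabw.
Rule 3 (final cluster simplification): /w/ is the second consonant of a word-final cluster /bw/, so it deletes. /baobatfenabw/ → baobatfenab.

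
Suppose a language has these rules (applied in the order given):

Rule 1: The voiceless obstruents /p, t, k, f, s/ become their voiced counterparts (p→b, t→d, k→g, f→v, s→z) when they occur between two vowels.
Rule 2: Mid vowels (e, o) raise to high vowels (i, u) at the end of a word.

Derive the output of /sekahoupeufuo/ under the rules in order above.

Rule 1 (intervocalic voicing): /k/ is a voiceless obstruent between vowels /e/ and /a/, so it voices to [g]. /p/ is a voiceless obstruent between vowels /u/ and /e/, so it voices to [b]. /f/ is a voiceless obstruent between vowels /u/ and /u/, so it voices to [v]. /sekahoupeufuo/ → segahoubeuvuo.
Rule 2 (final vowel raising): /o/ is a mid vowel in word-final position, so it raises to [u]. /segahoubeuvuo/ → segahoubeuvuu.

segahoubeuvuu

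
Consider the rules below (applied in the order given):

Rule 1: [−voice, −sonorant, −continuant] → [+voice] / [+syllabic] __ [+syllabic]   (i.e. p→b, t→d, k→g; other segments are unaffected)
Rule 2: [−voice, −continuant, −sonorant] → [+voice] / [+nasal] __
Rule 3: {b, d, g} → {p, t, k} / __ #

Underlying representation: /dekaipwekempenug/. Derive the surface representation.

Rule 1 (intervocalic voicing): /k/ is a voiceless stop between vowels /e/ and /a/, so it voices to [g]. /k/ is a voiceless stop between vowels /e/ and /e/, so it voices to [g]. /dekaipwekempenug/ → degaipwegempenug.
Rule 2 (post-nasal voicing): /p/ is a voiceless stop immediately after the nasal /m/, so it voices to [b]. /degaipwegempenug/ → degaipwegembenug.
Rule 3 (final devoicing): /g/ is a voiced stop in word-final position, so it devoices to [k]. /degaipwegembenug/ → degaipwegembenuk.

degaipwegembenuk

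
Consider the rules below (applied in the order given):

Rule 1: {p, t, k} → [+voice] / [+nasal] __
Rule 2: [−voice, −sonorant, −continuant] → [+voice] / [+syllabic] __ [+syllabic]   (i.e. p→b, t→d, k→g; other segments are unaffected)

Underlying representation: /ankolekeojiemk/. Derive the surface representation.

Rule 1 (post-nasal voicing): /k/ is a voiceless stop immediately after the nasal /n/, so it voices to [g]. /k/ is a voiceless stop immediately after the nasal /m/, so it voices to [g]. /ankolekeojiemk/ → angolekeojiemg.
Rule 2 (intervocalic voicing): /k/ is a voiceless stop between vowels /e/ and /e/, so it voices to [g]. /angolekeojiemg/ → angolegeojiemg.

angolegeojiemg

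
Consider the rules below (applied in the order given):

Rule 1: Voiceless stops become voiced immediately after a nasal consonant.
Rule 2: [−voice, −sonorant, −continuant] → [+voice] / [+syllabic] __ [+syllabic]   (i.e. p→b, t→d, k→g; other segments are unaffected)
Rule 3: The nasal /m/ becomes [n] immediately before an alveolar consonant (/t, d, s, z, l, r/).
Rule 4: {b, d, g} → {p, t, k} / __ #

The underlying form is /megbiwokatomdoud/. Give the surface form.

Rule 1 (post-nasal voicing): no segment meets the environment; /megbiwokatomdoud/ is unchanged.
Rule 2 (intervocalic voicing): /k/ is a voiceless stop between vowels /o/ and /a/, so it voices to [g]. /t/ is a voiceless stop between vowels /a/ and /o/, so it voices to [d]. /megbiwokatomdoud/ → megbiwogadomdoud.
Rule 3 (nasal place assimilation): /m/ precedes the alveolar consonant /d/, so it assimilates in place to [n]. /megbiwogadomdoud/ → megbiwogadondoud.
Rule 4 (final devoicing): /d/ is a voiced stop in word-final position, so it devoices to [t]. /megbiwogadondoud/ → megbiwogadondout.

megbiwogadondout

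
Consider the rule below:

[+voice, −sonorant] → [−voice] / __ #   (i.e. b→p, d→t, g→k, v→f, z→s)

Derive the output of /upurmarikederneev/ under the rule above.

upurmarikederneef

Scanning /upurmarikederneev/: /d/ at position 11 is not in the conditioning environment; /v/ is a voiced obstruent in word-final position, so it devoices to [f].
Result: [upurmarikederneef].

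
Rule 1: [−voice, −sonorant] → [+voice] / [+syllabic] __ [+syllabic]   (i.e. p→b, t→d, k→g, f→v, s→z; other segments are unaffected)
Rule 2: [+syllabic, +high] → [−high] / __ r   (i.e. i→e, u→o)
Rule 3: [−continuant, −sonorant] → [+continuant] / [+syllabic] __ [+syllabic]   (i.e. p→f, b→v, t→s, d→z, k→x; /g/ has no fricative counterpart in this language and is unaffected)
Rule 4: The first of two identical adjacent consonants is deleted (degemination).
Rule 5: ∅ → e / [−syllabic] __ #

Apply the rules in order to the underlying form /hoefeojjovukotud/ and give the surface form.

Rule 1 (intervocalic voicing): /f/ is a voiceless obstruent between vowels /e/ and /e/, so it voices to [v]. /k/ is a voiceless obstruent between vowels /u/ and /o/, so it voices to [g]. /t/ is a voiceless obstruent between vowels /o/ and /u/, so it voices to [d]. /hoefeojjovukotud/ → hoeveojjovugodud.
Rule 2 (pre-rhotic lowering): no segment meets the environment; /hoeveojjovugodud/ is unchanged.
Rule 3 (intervocalic spirantization): /d/ is a stop between vowels /o/ and /u/, so it spirantizes to the fricative [z]. /hoeveojjovugodud/ → hoeveojjovugozud.
Rule 4 (degemination): /jj/ is a geminate; the first /j/ deletes. /hoeveojjovugozud/ → hoeveojovugozud.
Rule 5 (final e-epenthesis): the form ends in the consonant /d/, so [e] is inserted word-finally. /hoeveojovugozud/ → hoeveojovugozude.

hoeveojovugozude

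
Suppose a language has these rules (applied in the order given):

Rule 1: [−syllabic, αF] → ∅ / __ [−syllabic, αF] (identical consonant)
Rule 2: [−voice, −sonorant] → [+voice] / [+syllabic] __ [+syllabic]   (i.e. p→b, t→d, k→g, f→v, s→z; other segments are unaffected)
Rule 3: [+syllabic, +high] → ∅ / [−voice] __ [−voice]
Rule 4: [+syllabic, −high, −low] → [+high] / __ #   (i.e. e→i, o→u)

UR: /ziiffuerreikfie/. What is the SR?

Rule 1 (degemination): /ff/ is a geminate; the first /f/ deletes. /rr/ is a geminate; the first /r/ deletes. /ziiffuerreikfie/ → ziifuereikfie.
Rule 2 (intervocalic voicing): /f/ is a voiceless obstruent between vowels /i/ and /u/, so it voices to [v]. /ziifuereikfie/ → ziivuereikfie.
Rule 3 (high vowel syncope): no segment meets the environment; /ziivuereikfie/ is unchanged.
Rule 4 (final vowel raising): /e/ is a mid vowel in word-final position, so it raises to [i]. /ziivuereikfie/ → ziivuereikfii.

ziivuereikfii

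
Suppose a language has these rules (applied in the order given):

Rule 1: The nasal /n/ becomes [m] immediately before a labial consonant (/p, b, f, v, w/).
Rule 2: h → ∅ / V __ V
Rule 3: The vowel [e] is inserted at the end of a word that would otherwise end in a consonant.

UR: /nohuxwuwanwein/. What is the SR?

Rule 1 (nasal place assimilation): /n/ precedes the labial consonant /w/, so it assimilates in place to [m]. /nohuxwuwanwein/ → nohuxwuwamwein.
Rule 2 (intervocalic h-deletion): /h/ occurs between vowels /o/ and /u/, so it deletes. /nohuxwuwamwein/ → nouxwuwamwein.
Rule 3 (final e-epenthesis): the form ends in the consonant /n/, so [e] is inserted word-finally. /nouxwuwamwein/ → nouxwuwamweine.

nouxwuwamweine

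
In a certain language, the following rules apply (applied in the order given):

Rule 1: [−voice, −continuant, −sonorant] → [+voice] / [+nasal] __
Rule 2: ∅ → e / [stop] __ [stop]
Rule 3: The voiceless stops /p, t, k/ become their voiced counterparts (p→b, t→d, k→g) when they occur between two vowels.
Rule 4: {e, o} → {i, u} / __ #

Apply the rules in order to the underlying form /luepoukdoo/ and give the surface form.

luebougedou

Rule 1 (post-nasal voicing): no segment meets the environment; /luepoukdoo/ is unchanged.
Rule 2 (stop-cluster e-epenthesis): /k/ and /d/ form a stop–stop cluster, so [e] is inserted between them. /luepoukdoo/ → luepoukedoo.
Rule 3 (intervocalic voicing): /p/ is a voiceless stop between vowels /e/ and /o/, so it voices to [b]. /k/ is a voiceless stop between vowels /u/ and /e/, so it voices to [g]. /luepoukedoo/ → luebougedoo.
Rule 4 (final vowel raising): /o/ is a mid vowel in word-final position, so it raises to [u]. /luebougedoo/ → luebougedou.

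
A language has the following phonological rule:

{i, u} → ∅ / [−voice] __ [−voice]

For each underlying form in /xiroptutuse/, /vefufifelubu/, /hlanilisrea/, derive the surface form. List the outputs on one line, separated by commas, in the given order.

xiropttse, vefffelubu, hlanilisrea

/xiroptutuse/: /u/ is a high vowel flanked by voiceless consonants /t/ and /t/, so it deletes. /u/ is a high vowel flanked by voiceless consonants /t/ and /s/, so it deletes. → [xiropttse].
/vefufifelubu/: /u/ is a high vowel flanked by voiceless consonants /f/ and /f/, so it deletes. /i/ is a high vowel flanked by voiceless consonants /f/ and /f/, so it deletes. → [vefffelubu].
/hlanilisrea/: the rule's environment is not met; surfaces unchanged as [hlanilisrea].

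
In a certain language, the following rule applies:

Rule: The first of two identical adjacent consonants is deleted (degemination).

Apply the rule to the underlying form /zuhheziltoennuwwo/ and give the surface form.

/hh/ is a geminate; the first /h/ deletes.
/nn/ is a geminate; the first /n/ deletes.
/ww/ is a geminate; the first /w/ deletes.
The other instances of /z/, /h/, /l/, /t/, /n/, /w/ do not occur in the required environment and remain unchanged.
Surface form: [zuheziltoenuwo].

zuheziltoenuwo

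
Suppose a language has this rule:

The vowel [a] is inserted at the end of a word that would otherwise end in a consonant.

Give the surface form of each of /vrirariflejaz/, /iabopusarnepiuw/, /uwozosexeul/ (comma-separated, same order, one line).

vrirariflejaza, iabopusarnepiuwa, uwozosexeula

/vrirariflejaz/: the form ends in the consonant /z/, so [a] is inserted word-finally. → [vrirariflejaza].
/iabopusarnepiuw/: the form ends in the consonant /w/, so [a] is inserted word-finally. → [iabopusarnepiuwa].
/uwozosexeul/: the form ends in the consonant /l/, so [a] is inserted word-finally. → [uwozosexeula].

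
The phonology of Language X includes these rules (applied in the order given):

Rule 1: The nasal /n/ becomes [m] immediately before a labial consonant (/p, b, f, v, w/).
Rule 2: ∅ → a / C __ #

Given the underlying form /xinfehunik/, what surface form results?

Rule 1 (nasal place assimilation): /n/ precedes the labial consonant /f/, so it assimilates in place to [m]. /xinfehunik/ → ximfehunik.
Rule 2 (final a-epenthesis): the form ends in the consonant /k/, so [a] is inserted word-finally. /ximfehunik/ → ximfehunika.

ximfehunika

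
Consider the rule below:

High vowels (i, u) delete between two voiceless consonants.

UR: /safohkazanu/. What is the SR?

No segment of /safohkazanu/ meets the structural description of the rule, so the form surfaces unchanged.

safohkazanu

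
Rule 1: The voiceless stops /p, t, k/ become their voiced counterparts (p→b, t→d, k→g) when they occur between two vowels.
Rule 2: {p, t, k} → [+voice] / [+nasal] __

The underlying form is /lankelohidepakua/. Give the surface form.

Rule 1 (intervocalic voicing): /p/ is a voiceless stop between vowels /e/ and /a/, so it voices to [b]. /k/ is a voiceless stop between vowels /a/ and /u/, so it voices to [g]. /lankelohidepakua/ → lankelohidebagua.
Rule 2 (post-nasal voicing): /k/ is a voiceless stop immediately after the nasal /n/, so it voices to [g]. /lankelohidebagua/ → langelohidebagua.

langelohidebagua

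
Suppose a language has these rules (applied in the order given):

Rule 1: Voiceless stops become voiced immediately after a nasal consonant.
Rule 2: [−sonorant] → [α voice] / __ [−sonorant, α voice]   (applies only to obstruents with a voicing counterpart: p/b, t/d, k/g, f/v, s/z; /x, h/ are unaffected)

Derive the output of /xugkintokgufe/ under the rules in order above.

xukkindoggufe

Rule 1 (post-nasal voicing): /t/ is a voiceless stop immediately after the nasal /n/, so it voices to [d]. /xugkintokgufe/ → xugkindokgufe.
Rule 2 (regressive voicing assimilation): /g/ precedes the voiceless obstruent /k/, so it devoices to [k] by assimilation. /k/ precedes the voiced obstruent /g/, so it voices to [g] by assimilation. /xugkindokgufe/ → xukkindoggufe.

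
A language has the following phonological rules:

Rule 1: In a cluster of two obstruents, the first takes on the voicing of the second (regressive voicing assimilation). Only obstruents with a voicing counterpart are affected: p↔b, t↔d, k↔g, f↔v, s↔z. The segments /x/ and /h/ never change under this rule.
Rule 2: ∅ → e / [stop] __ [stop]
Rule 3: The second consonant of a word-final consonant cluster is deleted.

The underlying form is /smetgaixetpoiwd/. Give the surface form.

smedegaixetepoiw

Rule 1 (regressive voicing assimilation): /t/ precedes the voiced obstruent /g/, so it voices to [d] by assimilation. /smetgaixetpoiwd/ → smedgaixetpoiwd.
Rule 2 (stop-cluster e-epenthesis): /d/ and /g/ form a stop–stop cluster, so [e] is inserted between them. /t/ and /p/ form a stop–stop cluster, so [e] is inserted between them. /smedgaixetpoiwd/ → smedegaixetepoiwd.
Rule 3 (final cluster simplification): /d/ is the second consonant of a word-final cluster /wd/, so it deletes. /smedegaixetepoiwd/ → smedegaixetepoiw.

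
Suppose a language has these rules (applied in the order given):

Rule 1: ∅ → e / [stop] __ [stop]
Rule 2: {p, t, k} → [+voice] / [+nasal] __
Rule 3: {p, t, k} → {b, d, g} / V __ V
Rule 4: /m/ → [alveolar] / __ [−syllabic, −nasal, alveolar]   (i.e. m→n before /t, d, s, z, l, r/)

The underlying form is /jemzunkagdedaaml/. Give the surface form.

jenzungagededaanl

Rule 1 (stop-cluster e-epenthesis): /g/ and /d/ form a stop–stop cluster, so [e] is inserted between them. /jemzunkagdedaaml/ → jemzunkagededaaml.
Rule 2 (post-nasal voicing): /k/ is a voiceless stop immediately after the nasal /n/, so it voices to [g]. /jemzunkagededaaml/ → jemzungagededaaml.
Rule 3 (intervocalic voicing): no segment meets the environment; /jemzungagededaaml/ is unchanged.
Rule 4 (nasal place assimilation): /m/ precedes the alveolar consonant /z/, so it assimilates in place to [n]. /m/ precedes the alveolar consonant /l/, so it assimilates in place to [n]. /jemzungagededaaml/ → jenzungagededaanl.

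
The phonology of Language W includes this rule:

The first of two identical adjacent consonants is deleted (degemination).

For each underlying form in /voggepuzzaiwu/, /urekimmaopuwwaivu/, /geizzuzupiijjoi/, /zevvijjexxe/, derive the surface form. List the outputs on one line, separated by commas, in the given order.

/voggepuzzaiwu/: /gg/ is a geminate; the first /g/ deletes. /zz/ is a geminate; the first /z/ deletes. → [vogepuzaiwu].
/urekimmaopuwwaivu/: /mm/ is a geminate; the first /m/ deletes. /ww/ is a geminate; the first /w/ deletes. → [urekimaopuwaivu].
/geizzuzupiijjoi/: /zz/ is a geminate; the first /z/ deletes. /jj/ is a geminate; the first /j/ deletes. → [geizuzupiijoi].
/zevvijjexxe/: /vv/ is a geminate; the first /v/ deletes. /jj/ is a geminate; the first /j/ deletes. /xx/ is a geminate; the first /x/ deletes. → [zevijexe].

vogepuzaiwu, urekimaopuwaivu, geizuzupiijoi, zevijexe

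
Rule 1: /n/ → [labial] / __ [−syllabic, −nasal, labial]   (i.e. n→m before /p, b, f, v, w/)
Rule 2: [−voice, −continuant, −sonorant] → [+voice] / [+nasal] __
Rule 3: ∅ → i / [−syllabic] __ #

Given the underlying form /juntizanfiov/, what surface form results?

jundizamfiovi

Rule 1 (nasal place assimilation): /n/ precedes the labial consonant /f/, so it assimilates in place to [m]. /juntizanfiov/ → juntizamfiov.
Rule 2 (post-nasal voicing): /t/ is a voiceless stop immediately after the nasal /n/, so it voices to [d]. /juntizamfiov/ → jundizamfiov.
Rule 3 (final i-epenthesis): the form ends in the consonant /v/, so [i] is inserted word-finally. /jundizamfiov/ → jundizamfiovi.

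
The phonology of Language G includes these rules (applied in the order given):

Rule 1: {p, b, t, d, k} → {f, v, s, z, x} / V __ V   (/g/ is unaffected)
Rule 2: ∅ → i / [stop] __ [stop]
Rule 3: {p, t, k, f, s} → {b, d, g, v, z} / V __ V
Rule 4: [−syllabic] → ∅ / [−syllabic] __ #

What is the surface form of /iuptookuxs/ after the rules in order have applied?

iubidooxux

Rule 1 (intervocalic spirantization): /k/ is a stop between vowels /o/ and /u/, so it spirantizes to the fricative [x]. /iuptookuxs/ → iuptooxuxs.
Rule 2 (stop-cluster i-epenthesis): /p/ and /t/ form a stop–stop cluster, so [i] is inserted between them. /iuptooxuxs/ → iupitooxuxs.
Rule 3 (intervocalic voicing): /p/ is a voiceless obstruent between vowels /u/ and /i/, so it voices to [b]. /t/ is a voiceless obstruent between vowels /i/ and /o/, so it voices to [d]. /iupitooxuxs/ → iubidooxuxs.
Rule 4 (final cluster simplification): /s/ is the second consonant of a word-final cluster /xs/, so it deletes. /iubidooxuxs/ → iubidooxux.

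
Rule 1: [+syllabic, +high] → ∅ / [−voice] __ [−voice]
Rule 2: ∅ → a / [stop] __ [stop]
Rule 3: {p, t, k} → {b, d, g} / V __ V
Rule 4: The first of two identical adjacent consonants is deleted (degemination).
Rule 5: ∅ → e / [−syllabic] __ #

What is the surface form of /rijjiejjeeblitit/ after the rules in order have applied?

rijiejeeblidate

Rule 1 (high vowel syncope): /i/ is a high vowel flanked by voiceless consonants /t/ and /t/, so it deletes. /rijjiejjeeblitit/ → rijjiejjeeblitt.
Rule 2 (stop-cluster a-epenthesis): /t/ and /t/ form a stop–stop cluster, so [a] is inserted between them. /rijjiejjeeblitt/ → rijjiejjeeblitat.
Rule 3 (intervocalic voicing): /t/ is a voiceless stop between vowels /i/ and /a/, so it voices to [d]. /rijjiejjeeblitat/ → rijjiejjeeblidat.
Rule 4 (degemination): /jj/ is a geminate; the first /j/ deletes. /jj/ is a geminate; the first /j/ deletes. /rijjiejjeeblidat/ → rijiejeeblidat.
Rule 5 (final e-epenthesis): the form ends in the consonant /t/, so [e] is inserted word-finally. /rijiejeeblidat/ → rijiejeeblidate.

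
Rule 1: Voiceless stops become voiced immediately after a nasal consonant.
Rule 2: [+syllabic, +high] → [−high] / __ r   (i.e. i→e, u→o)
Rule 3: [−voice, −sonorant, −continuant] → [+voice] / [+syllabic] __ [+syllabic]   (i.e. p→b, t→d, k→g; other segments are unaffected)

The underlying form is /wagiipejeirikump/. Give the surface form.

Rule 1 (post-nasal voicing): /p/ is a voiceless stop immediately after the nasal /m/, so it voices to [b]. /wagiipejeirikump/ → wagiipejeirikumb.
Rule 2 (pre-rhotic lowering): /i/ is a high vowel immediately before /r/, so it lowers to [e]. /wagiipejeirikumb/ → wagiipejeerikumb.
Rule 3 (intervocalic voicing): /p/ is a voiceless stop between vowels /i/ and /e/, so it voices to [b]. /k/ is a voiceless stop between vowels /i/ and /u/, so it voices to [g]. /wagiipejeerikumb/ → wagiibejeerigumb.

wagiibejeerigumb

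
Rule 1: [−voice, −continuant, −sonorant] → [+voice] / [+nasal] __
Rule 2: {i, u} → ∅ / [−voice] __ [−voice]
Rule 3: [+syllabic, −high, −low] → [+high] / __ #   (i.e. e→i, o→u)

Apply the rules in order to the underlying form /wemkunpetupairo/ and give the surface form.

Rule 1 (post-nasal voicing): /k/ is a voiceless stop immediately after the nasal /m/, so it voices to [g]. /p/ is a voiceless stop immediately after the nasal /n/, so it voices to [b]. /wemkunpetupairo/ → wemgunbetupairo.
Rule 2 (high vowel syncope): /u/ is a high vowel flanked by voiceless consonants /t/ and /p/, so it deletes. /wemgunbetupairo/ → wemgunbetpairo.
Rule 3 (final vowel raising): /o/ is a mid vowel in word-final position, so it raises to [u]. /wemgunbetpairo/ → wemgunbetpairu.

wemgunbetpairu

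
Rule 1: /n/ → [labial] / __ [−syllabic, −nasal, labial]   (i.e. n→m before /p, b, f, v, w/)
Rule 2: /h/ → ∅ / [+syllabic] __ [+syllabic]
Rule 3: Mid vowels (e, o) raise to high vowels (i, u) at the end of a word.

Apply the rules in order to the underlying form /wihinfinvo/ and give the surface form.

wiimfimvu

Rule 1 (nasal place assimilation): /n/ precedes the labial consonant /f/, so it assimilates in place to [m]. /n/ precedes the labial consonant /v/, so it assimilates in place to [m]. /wihinfinvo/ → wihimfimvo.
Rule 2 (intervocalic h-deletion): /h/ occurs between vowels /i/ and /i/, so it deletes. /wihimfimvo/ → wiimfimvo.
Rule 3 (final vowel raising): /o/ is a mid vowel in word-final position, so it raises to [u]. /wiimfimvo/ → wiimfimvu.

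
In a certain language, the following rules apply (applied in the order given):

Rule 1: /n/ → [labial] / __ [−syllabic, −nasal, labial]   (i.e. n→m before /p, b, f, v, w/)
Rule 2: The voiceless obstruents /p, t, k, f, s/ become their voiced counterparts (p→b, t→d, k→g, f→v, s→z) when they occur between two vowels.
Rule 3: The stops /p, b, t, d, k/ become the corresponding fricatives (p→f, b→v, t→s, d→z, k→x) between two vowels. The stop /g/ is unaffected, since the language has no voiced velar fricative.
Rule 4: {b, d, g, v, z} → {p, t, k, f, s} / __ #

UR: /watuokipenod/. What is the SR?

Rule 1 (nasal place assimilation): no segment meets the environment; /watuokipenod/ is unchanged.
Rule 2 (intervocalic voicing): /t/ is a voiceless obstruent between vowels /a/ and /u/, so it voices to [d]. /k/ is a voiceless obstruent between vowels /o/ and /i/, so it voices to [g]. /p/ is a voiceless obstruent between vowels /i/ and /e/, so it voices to [b]. /watuokipenod/ → waduogibenod.
Rule 3 (intervocalic spirantization): /d/ is a stop between vowels /a/ and /u/, so it spirantizes to the fricative [z]. /b/ is a stop between vowels /i/ and /e/, so it spirantizes to the fricative [v]. /waduogibenod/ → wazuogivenod.
Rule 4 (final devoicing): /d/ is a voiced obstruent in word-final position, so it devoices to [t]. /wazuogivenod/ → wazuogivenot.

wazuogivenot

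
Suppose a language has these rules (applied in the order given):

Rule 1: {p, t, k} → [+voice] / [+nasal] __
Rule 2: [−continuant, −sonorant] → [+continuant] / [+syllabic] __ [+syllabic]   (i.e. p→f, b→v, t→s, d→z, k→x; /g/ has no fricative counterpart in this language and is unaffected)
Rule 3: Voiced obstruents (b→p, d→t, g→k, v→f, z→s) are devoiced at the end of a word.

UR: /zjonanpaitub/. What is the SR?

Rule 1 (post-nasal voicing): /p/ is a voiceless stop immediately after the nasal /n/, so it voices to [b]. /zjonanpaitub/ → zjonanbaitub.
Rule 2 (intervocalic spirantization): /t/ is a stop between vowels /i/ and /u/, so it spirantizes to the fricative [s]. /zjonanbaitub/ → zjonanbaisub.
Rule 3 (final devoicing): /b/ is a voiced obstruent in word-final position, so it devoices to [p]. /zjonanbaisub/ → zjonanbaisup.

zjonanbaisup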